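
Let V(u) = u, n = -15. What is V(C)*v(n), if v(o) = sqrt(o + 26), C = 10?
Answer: 10*sqrt(11) ≈ 33.166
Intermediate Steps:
v(o) = sqrt(26 + o)
V(C)*v(n) = 10*sqrt(26 - 15) = 10*sqrt(11)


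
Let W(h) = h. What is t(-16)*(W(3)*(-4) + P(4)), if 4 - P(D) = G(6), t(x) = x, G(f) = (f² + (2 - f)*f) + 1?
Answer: 336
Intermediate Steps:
G(f) = 1 + f² + f*(2 - f) (G(f) = (f² + f*(2 - f)) + 1 = 1 + f² + f*(2 - f))
P(D) = -9 (P(D) = 4 - (1 + 2*6) = 4 - (1 + 12) = 4 - 1*13 = 4 - 13 = -9)
t(-16)*(W(3)*(-4) + P(4)) = -16*(3*(-4) - 9) = -16*(-12 - 9) = -16*(-21) = 336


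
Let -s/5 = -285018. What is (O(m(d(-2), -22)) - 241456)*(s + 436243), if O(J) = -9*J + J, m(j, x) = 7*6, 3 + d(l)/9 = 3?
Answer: -450055428736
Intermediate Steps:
d(l) = 0 (d(l) = -27 + 9*3 = -27 + 27 = 0)
s = 1425090 (s = -5*(-285018) = 1425090)
m(j, x) = 42
O(J) = -8*J
(O(m(d(-2), -22)) - 241456)*(s + 436243) = (-8*42 - 241456)*(1425090 + 436243) = (-336 - 241456)*1861333 = -241792*1861333 = -450055428736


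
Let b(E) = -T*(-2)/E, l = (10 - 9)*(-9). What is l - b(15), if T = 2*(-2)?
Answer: -127/15 ≈ -8.4667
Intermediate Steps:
T = -4
l = -9 (l = 1*(-9) = -9)
b(E) = -8/E (b(E) = -(-4*(-2))/E = -8/E)
l - b(15) = -9 - (-8)/15 = -9 - 1*(-8/15) = -9 + 8/15 = -127/15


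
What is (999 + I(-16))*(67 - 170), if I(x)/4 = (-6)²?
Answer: -117729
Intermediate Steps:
I(x) = 144 (I(x) = 4*(-6)² = 4*36 = 144)
(999 + I(-16))*(67 - 170) = (999 + 144)*(67 - 170) = 1143*(-103) = -117729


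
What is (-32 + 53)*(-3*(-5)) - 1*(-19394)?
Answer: 19709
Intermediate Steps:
(-32 + 53)*(-3*(-5)) - 1*(-19394) = 21*15 + 19394 = 315 + 19394 = 19709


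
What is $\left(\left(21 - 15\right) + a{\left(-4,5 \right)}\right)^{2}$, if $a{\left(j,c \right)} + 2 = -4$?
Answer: $0$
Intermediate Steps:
$a{\left(j,c \right)} = -6$ ($a{\left(j,c \right)} = -2 - 4 = -6$)
$\left(\left(21 - 15\right) + a{\left(-4,5 \right)}\right)^{2} = \left(\left(21 - 15\right) - 6\right)^{2} = \left(6 - 6\right)^{2} = 0^{2} = 0$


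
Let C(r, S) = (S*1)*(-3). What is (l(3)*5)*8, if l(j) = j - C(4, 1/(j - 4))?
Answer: 0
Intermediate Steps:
C(r, S) = -3*S (C(r, S) = S*(-3) = -3*S)
l(j) = j + 3/(-4 + j) (l(j) = j - (-3)/(j - 4) = j - (-3)/(-4 + j) = j + 3/(-4 + j))
(l(3)*5)*8 = (((3 + 3*(-4 + 3))/(-4 + 3))*5)*8 = (((3 + 3*(-1))/(-1))*5)*8 = (-(3 - 3)*5)*8 = (-1*0*5)*8 = (0*5)*8 = 0*8 = 0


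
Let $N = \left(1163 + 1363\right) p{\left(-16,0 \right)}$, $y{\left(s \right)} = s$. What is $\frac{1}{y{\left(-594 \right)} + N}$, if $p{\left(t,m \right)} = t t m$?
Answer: $- \frac{1}{594} \approx -0.0016835$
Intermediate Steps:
$p{\left(t,m \right)} = m t^{2}$ ($p{\left(t,m \right)} = t^{2} m = m t^{2}$)
$N = 0$ ($N = \left(1163 + 1363\right) 0 \left(-16\right)^{2} = 2526 \cdot 0 \cdot 256 = 2526 \cdot 0 = 0$)
$\frac{1}{y{\left(-594 \right)} + N} = \frac{1}{-594 + 0} = \frac{1}{-594} = - \frac{1}{594}$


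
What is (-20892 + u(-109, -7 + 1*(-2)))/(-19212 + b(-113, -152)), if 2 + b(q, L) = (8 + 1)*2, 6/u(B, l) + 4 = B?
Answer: 1180401/1084574 ≈ 1.0884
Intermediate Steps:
u(B, l) = 6/(-4 + B)
b(q, L) = 16 (b(q, L) = -2 + (8 + 1)*2 = -2 + 9*2 = -2 + 18 = 16)
(-20892 + u(-109, -7 + 1*(-2)))/(-19212 + b(-113, -152)) = (-20892 + 6/(-4 - 109))/(-19212 + 16) = (-20892 + 6/(-113))/(-19196) = (-20892 + 6*(-1/113))*(-1/19196) = (-20892 - 6/113)*(-1/19196) = -2360802/113*(-1/19196) = 1180401/1084574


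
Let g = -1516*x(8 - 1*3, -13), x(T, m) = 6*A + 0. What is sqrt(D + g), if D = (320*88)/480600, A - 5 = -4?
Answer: 2*I*sqrt(36474781890)/4005 ≈ 95.373*I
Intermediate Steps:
A = 1 (A = 5 - 4 = 1)
x(T, m) = 6 (x(T, m) = 6*1 + 0 = 6 + 0 = 6)
g = -9096 (g = -1516*6 = -9096)
D = 704/12015 (D = 28160*(1/480600) = 704/12015 ≈ 0.058593)
sqrt(D + g) = sqrt(704/12015 - 9096) = sqrt(-109287736/12015) = 2*I*sqrt(36474781890)/4005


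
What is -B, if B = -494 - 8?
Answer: 502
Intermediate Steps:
B = -502
-B = -1*(-502) = 502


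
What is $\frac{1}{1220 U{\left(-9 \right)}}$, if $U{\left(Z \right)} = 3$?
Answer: $\frac{1}{3660} \approx 0.00027322$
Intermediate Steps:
$\frac{1}{1220 U{\left(-9 \right)}} = \frac{1}{1220 \cdot 3} = \frac{1}{3660}$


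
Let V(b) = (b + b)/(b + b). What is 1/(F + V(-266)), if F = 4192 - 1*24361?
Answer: -1/20168 ≈ -4.9583e-5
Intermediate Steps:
V(b) = 1 (V(b) = (2*b)/((2*b)) = (2*b)*(1/(2*b)) = 1)
F = -20169 (F = 4192 - 24361 = -20169)
1/(F + V(-266)) = 1/(-20169 + 1) = 1/(-20168) = -1/20168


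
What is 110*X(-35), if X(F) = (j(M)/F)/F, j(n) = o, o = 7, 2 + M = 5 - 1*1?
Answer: 22/35 ≈ 0.62857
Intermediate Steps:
M = 2 (M = -2 + (5 - 1*1) = -2 + (5 - 1) = -2 + 4 = 2)
j(n) = 7
X(F) = 7/F² (X(F) = (7/F)/F = 7/F²)
110*X(-35) = 110*(7/(-35)²) = 110*(7*(1/1225)) = 110*(1/175) = 22/35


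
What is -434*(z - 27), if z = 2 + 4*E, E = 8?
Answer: -3038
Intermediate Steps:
z = 34 (z = 2 + 4*8 = 2 + 32 = 34)
-434*(z - 27) = -434*(34 - 27) = -434*7 = -3038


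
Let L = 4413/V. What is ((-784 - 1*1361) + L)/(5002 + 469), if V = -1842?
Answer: -1318501/3359194 ≈ -0.39251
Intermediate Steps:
L = -1471/614 (L = 4413/(-1842) = 4413*(-1/1842) = -1471/614 ≈ -2.3958)
((-784 - 1*1361) + L)/(5002 + 469) = ((-784 - 1*1361) - 1471/614)/(5002 + 469) = ((-784 - 1361) - 1471/614)/5471 = (-2145 - 1471/614)*(1/5471) = -1318501/614*1/5471 = -1318501/3359194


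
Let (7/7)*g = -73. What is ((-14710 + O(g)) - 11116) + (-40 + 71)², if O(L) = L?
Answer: -24938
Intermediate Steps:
g = -73
((-14710 + O(g)) - 11116) + (-40 + 71)² = ((-14710 - 73) - 11116) + (-40 + 71)² = (-14783 - 11116) + 31² = -25899 + 961 = -24938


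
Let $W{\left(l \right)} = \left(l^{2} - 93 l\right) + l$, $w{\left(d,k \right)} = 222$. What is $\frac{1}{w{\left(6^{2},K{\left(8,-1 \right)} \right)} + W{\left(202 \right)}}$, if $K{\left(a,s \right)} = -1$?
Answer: $\frac{1}{22442} \approx 4.4559 \cdot 10^{-5}$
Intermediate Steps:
$W{\left(l \right)} = l^{2} - 92 l$
$\frac{1}{w{\left(6^{2},K{\left(8,-1 \right)} \right)} + W{\left(202 \right)}} = \frac{1}{222 + 202 \left(-92 + 202\right)} = \frac{1}{222 + 202 \cdot 110} = \frac{1}{222 + 22220} = \frac{1}{22442}$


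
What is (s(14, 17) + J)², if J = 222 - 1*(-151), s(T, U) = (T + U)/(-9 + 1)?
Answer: 8720209/64 ≈ 1.3625e+5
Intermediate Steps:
s(T, U) = -T/8 - U/8 (s(T, U) = (T + U)/(-8) = (T + U)*(-⅛) = -T/8 - U/8)
J = 373 (J = 222 + 151 = 373)
(s(14, 17) + J)² = ((-⅛*14 - ⅛*17) + 373)² = ((-7/4 - 17/8) + 373)² = (-31/8 + 373)² = (2953/8)² = 8720209/64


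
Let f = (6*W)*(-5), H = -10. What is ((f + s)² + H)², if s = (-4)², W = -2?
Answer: 33246756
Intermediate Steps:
s = 16
f = 60 (f = (6*(-2))*(-5) = -12*(-5) = 60)
((f + s)² + H)² = ((60 + 16)² - 10)² = (76² - 10)² = (5776 - 10)² = 5766² = 33246756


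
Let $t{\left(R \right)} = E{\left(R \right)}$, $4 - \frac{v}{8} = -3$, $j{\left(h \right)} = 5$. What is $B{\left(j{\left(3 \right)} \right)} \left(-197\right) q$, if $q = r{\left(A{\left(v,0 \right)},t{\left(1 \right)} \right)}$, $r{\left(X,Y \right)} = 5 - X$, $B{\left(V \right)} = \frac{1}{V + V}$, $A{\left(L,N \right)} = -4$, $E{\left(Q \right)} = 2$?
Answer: $- \frac{1773}{10} \approx -177.3$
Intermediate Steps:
$v = 56$ ($v = 32 - -24 = 32 + 24 = 56$)
$t{\left(R \right)} = 2$
$B{\left(V \right)} = \frac{1}{2 V}$
$q = 9$ ($q = 5 - -4 = 5 + 4 = 9$)
$B{\left(j{\left(3 \right)} \right)} \left(-197\right) q = \frac{1}{2 \cdot 5} \left(-197\right) 9 = \frac{1}{2} \cdot \frac{1}{5} \left(-197\right) 9 = \frac{1}{10} \left(-197\right) 9 = \left(- \frac{197}{10}\right) 9 = - \frac{1773}{10}$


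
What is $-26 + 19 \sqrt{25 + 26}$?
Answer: $-26 + 19 \sqrt{51} \approx 109.69$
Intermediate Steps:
$-26 + 19 \sqrt{25 + 26} = -26 + 19 \sqrt{51}$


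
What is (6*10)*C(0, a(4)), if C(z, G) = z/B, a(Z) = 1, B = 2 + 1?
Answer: 0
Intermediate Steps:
B = 3
C(z, G) = z/3
(6*10)*C(0, a(4)) = (6*10)*((1/3)*0) = 60*0 = 0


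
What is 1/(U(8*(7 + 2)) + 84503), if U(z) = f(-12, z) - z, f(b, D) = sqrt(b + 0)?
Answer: 84431/7128593773 - 2*I*sqrt(3)/7128593773 ≈ 1.1844e-5 - 4.8594e-10*I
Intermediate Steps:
f(b, D) = sqrt(b)
U(z) = -z + 2*I*sqrt(3) (U(z) = sqrt(-12) - z = 2*I*sqrt(3) - z = -z + 2*I*sqrt(3))
1/(U(8*(7 + 2)) + 84503) = 1/((-8*(7 + 2) + 2*I*sqrt(3)) + 84503) = 1/((-8*9 + 2*I*sqrt(3)) + 84503) = 1/((-1*72 + 2*I*sqrt(3)) + 84503) = 1/((-72 + 2*I*sqrt(3)) + 84503) = 1/(84431 + 2*I*sqrt(3))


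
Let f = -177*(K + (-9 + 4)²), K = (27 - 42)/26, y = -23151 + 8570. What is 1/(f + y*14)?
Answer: -26/5419879 ≈ -4.7972e-6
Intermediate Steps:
y = -14581
K = -15/26 (K = -15*1/26 = -15/26 ≈ -0.57692)
f = -112395/26 (f = -177*(-15/26 + (-9 + 4)²) = -177*(-15/26 + (-5)²) = -177*(-15/26 + 25) = -177*635/26 = -112395/26 ≈ -4322.9)
1/(f + y*14) = 1/(-112395/26 - 14581*14) = 1/(-112395/26 - 204134) = 1/(-5419879/26) = -26/5419879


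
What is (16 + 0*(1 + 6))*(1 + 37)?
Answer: 608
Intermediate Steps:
(16 + 0*(1 + 6))*(1 + 37) = (16 + 0*7)*38 = (16 + 0)*38 = 16*38 = 608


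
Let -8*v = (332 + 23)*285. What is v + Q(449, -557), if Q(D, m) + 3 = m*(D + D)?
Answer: -4102687/8 ≈ -5.1284e+5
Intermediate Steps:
Q(D, m) = -3 + 2*D*m (Q(D, m) = -3 + m*(D + D) = -3 + m*(2*D) = -3 + 2*D*m)
v = -101175/8 (v = -(332 + 23)*285/8 = -355*285/8 = -⅛*101175 = -101175/8 ≈ -12647.)
v + Q(449, -557) = -101175/8 + (-3 + 2*449*(-557)) = -101175/8 + (-3 - 500186) = -101175/8 - 500189 = -4102687/8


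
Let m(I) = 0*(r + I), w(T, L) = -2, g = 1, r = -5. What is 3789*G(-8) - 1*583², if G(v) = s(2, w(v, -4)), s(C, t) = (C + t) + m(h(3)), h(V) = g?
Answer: -339889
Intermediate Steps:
h(V) = 1
m(I) = 0 (m(I) = 0*(-5 + I) = 0)
s(C, t) = C + t (s(C, t) = (C + t) + 0 = C + t)
G(v) = 0 (G(v) = 2 - 2 = 0)
3789*G(-8) - 1*583² = 3789*0 - 1*583² = 0 - 1*339889 = 0 - 339889 = -339889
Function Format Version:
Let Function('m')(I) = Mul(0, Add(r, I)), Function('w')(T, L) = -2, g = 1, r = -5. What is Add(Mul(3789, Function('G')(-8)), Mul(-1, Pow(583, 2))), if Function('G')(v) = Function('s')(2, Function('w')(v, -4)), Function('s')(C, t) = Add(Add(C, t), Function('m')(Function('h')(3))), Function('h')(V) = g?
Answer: -339889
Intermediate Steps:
Function('h')(V) = 1
Function('m')(I) = 0 (Function('m')(I) = Mul(0, Add(-5, I)) = 0)
Function('s')(C, t) = Add(C, t) (Function('s')(C, t) = Add(Add(C, t), 0) = Add(C, t))
Function('G')(v) = 0 (Function('G')(v) = Add(2, -2) = 0)
Add(Mul(3789, Function('G')(-8)), Mul(-1, Pow(583, 2))) = Add(Mul(3789, 0), Mul(-1, Pow(583, 2))) = Add(0, Mul(-1, 339889)) = Add(0, -339889) = -339889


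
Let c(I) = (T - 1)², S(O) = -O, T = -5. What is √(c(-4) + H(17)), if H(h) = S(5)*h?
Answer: 7*I ≈ 7.0*I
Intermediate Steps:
H(h) = -5*h (H(h) = (-1*5)*h = -5*h)
c(I) = 36 (c(I) = (-5 - 1)² = (-6)² = 36)
√(c(-4) + H(17)) = √(36 - 5*17) = √(36 - 85) = √(-49) = 7*I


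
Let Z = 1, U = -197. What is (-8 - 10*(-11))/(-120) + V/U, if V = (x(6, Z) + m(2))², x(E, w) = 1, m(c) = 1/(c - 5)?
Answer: -30221/35460 ≈ -0.85226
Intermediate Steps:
m(c) = 1/(-5 + c)
V = 4/9 (V = (1 + 1/(-5 + 2))² = (1 + 1/(-3))² = (1 - ⅓)² = (⅔)² = 4/9 ≈ 0.44444)
(-8 - 10*(-11))/(-120) + V/U = (-8 - 10*(-11))/(-120) + (4/9)/(-197) = (-8 + 110)*(-1/120) + (4/9)*(-1/197) = 102*(-1/120) - 4/1773 = -17/20 - 4/1773 = -30221/35460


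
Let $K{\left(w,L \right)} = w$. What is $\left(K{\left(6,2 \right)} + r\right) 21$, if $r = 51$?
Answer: $1197$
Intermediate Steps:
$\left(K{\left(6,2 \right)} + r\right) 21 = \left(6 + 51\right) 21 = 57 \cdot 21 = 1197$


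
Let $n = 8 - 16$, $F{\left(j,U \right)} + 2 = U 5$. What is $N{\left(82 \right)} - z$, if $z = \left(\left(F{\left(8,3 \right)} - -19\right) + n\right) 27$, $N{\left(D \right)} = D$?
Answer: $-566$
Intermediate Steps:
$F{\left(j,U \right)} = -2 + 5 U$ ($F{\left(j,U \right)} = -2 + U 5 = -2 + 5 U$)
$n = -8$ ($n = 8 - 16 = -8$)
$z = 648$ ($z = \left(\left(\left(-2 + 5 \cdot 3\right) - -19\right) - 8\right) 27 = \left(\left(\left(-2 + 15\right) + 19\right) - 8\right) 27 = \left(\left(13 + 19\right) - 8\right) 27 = \left(32 - 8\right) 27 = 24 \cdot 27 = 648$)
$N{\left(82 \right)} - z = 82 - 648 = -566$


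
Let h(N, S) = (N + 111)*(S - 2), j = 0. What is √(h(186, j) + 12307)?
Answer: √11713 ≈ 108.23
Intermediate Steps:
h(N, S) = (-2 + S)*(111 + N) (h(N, S) = (111 + N)*(-2 + S) = (-2 + S)*(111 + N))
√(h(186, j) + 12307) = √((-222 - 2*186 + 111*0 + 186*0) + 12307) = √((-222 - 372 + 0 + 0) + 12307) = √(-594 + 12307) = √11713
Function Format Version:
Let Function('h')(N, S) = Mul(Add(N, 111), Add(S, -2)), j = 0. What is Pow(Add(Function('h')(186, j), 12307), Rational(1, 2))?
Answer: Pow(11713, Rational(1, 2)) ≈ 108.23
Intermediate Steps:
Function('h')(N, S) = Mul(Add(-2, S), Add(111, N)) (Function('h')(N, S) = Mul(Add(111, N), Add(-2, S)) = Mul(Add(-2, S), Add(111, N)))
Pow(Add(Function('h')(186, j), 12307), Rational(1, 2)) = Pow(Add(Add(-222, Mul(-2, 186), Mul(111, 0), Mul(186, 0)), 12307), Rational(1, 2)) = Pow(Add(Add(-222, -372, 0, 0), 12307), Rational(1, 2)) = Pow(Add(-594, 12307), Rational(1, 2)) = Pow(11713, Rational(1, 2))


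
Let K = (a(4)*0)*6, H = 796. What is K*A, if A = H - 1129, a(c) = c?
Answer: 0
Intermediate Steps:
A = -333 (A = 796 - 1129 = -333)
K = 0 (K = (4*0)*6 = 0*6 = 0)
K*A = 0*(-333) = 0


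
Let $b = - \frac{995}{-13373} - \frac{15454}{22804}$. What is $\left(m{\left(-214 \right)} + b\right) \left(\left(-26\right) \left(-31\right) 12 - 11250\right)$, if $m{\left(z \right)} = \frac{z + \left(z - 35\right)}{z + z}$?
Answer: $- \frac{12318976754085}{16315247222} \approx -755.06$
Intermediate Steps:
$m{\left(z \right)} = \frac{-35 + 2 z}{2 z}$ ($m{\left(z \right)} = \frac{z + \left(z - 35\right)}{2 z} = \left(z + \left(-35 + z\right)\right) \frac{1}{2 z} = \left(-35 + 2 z\right) \frac{1}{2 z} = \frac{-35 + 2 z}{2 z}$)
$b = - \frac{91988181}{152478946}$ ($b = \left(-995\right) \left(- \frac{1}{13373}\right) - \frac{7727}{11402} = \frac{995}{13373} - \frac{7727}{11402} = - \frac{91988181}{152478946} \approx -0.60328$)
$\left(m{\left(-214 \right)} + b\right) \left(\left(-26\right) \left(-31\right) 12 - 11250\right) = \left(\frac{- \frac{35}{2} - 214}{-214} - \frac{91988181}{152478946}\right) \left(\left(-26\right) \left(-31\right) 12 - 11250\right) = \left(\left(- \frac{1}{214}\right) \left(- \frac{463}{2}\right) - \frac{91988181}{152478946}\right) \left(806 \cdot 12 - 11250\right) = \left(\frac{463}{428} - \frac{91988181}{152478946}\right) \left(9672 - 11250\right) = \frac{15613405265}{32630494444} \left(-1578\right) = - \frac{12318976754085}{16315247222}$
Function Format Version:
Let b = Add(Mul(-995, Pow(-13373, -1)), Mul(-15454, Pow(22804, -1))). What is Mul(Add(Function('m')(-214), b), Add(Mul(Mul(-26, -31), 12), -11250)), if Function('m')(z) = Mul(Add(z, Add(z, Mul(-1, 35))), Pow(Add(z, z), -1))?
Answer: Rational(-12318976754085, 16315247222) ≈ -755.06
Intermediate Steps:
Function('m')(z) = Mul(Rational(1, 2), Pow(z, -1), Add(-35, Mul(2, z))) (Function('m')(z) = Mul(Add(z, Add(z, -35)), Pow(Mul(2, z), -1)) = Mul(Add(z, Add(-35, z)), Mul(Rational(1, 2), Pow(z, -1))) = Mul(Add(-35, Mul(2, z)), Mul(Rational(1, 2), Pow(z, -1))) = Mul(Rational(1, 2), Pow(z, -1), Add(-35, Mul(2, z))))
b = Rational(-91988181, 152478946) (b = Add(Mul(-995, Rational(-1, 13373)), Mul(-15454, Rational(1, 22804))) = Add(Rational(995, 13373), Rational(-7727, 11402)) = Rational(-91988181, 152478946) ≈ -0.60328)
Mul(Add(Function('m')(-214), b), Add(Mul(Mul(-26, -31), 12), -11250)) = Mul(Add(Mul(Pow(-214, -1), Add(Rational(-35, 2), -214)), Rational(-91988181, 152478946)), Add(Mul(Mul(-26, -31), 12), -11250)) = Mul(Add(Mul(Rational(-1, 214), Rational(-463, 2)), Rational(-91988181, 152478946)), Add(Mul(806, 12), -11250)) = Mul(Add(Rational(463, 428), Rational(-91988181, 152478946)), Add(9672, -11250)) = Mul(Rational(15613405265, 32630494444), -1578) = Rational(-12318976754085, 16315247222)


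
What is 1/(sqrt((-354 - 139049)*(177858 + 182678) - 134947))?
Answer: -I*sqrt(50259934955)/50259934955 ≈ -4.4606e-6*I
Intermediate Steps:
1/(sqrt((-354 - 139049)*(177858 + 182678) - 134947)) = 1/(sqrt(-139403*360536 - 134947)) = 1/(sqrt(-50259800008 - 134947)) = 1/(sqrt(-50259934955)) = 1/(I*sqrt(50259934955)) = -I*sqrt(50259934955)/50259934955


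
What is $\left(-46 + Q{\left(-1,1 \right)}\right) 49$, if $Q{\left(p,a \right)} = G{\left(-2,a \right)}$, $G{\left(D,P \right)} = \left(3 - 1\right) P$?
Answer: $-2156$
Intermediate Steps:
$G{\left(D,P \right)} = 2 P$
$Q{\left(p,a \right)} = 2 a$
$\left(-46 + Q{\left(-1,1 \right)}\right) 49 = \left(-46 + 2 \cdot 1\right) 49 = \left(-46 + 2\right) 49 = \left(-44\right) 49 = -2156$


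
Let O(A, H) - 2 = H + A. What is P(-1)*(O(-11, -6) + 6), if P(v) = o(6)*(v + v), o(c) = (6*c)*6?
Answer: 3888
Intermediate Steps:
O(A, H) = 2 + A + H (O(A, H) = 2 + (H + A) = 2 + (A + H) = 2 + A + H)
o(c) = 36*c
P(v) = 432*v (P(v) = (36*6)*(v + v) = 216*(2*v) = 432*v)
P(-1)*(O(-11, -6) + 6) = (432*(-1))*((2 - 11 - 6) + 6) = -432*(-15 + 6) = -432*(-9) = 3888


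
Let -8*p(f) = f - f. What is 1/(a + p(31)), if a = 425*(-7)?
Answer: -1/2975 ≈ -0.00033613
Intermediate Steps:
p(f) = 0 (p(f) = -(f - f)/8 = -⅛*0 = 0)
a = -2975
1/(a + p(31)) = 1/(-2975 + 0) = 1/(-2975) = -1/2975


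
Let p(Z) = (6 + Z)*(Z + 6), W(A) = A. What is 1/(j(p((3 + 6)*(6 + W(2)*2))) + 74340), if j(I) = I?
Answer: 1/83556 ≈ 1.1968e-5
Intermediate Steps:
p(Z) = (6 + Z)**2 (p(Z) = (6 + Z)*(6 + Z) = (6 + Z)**2)
1/(j(p((3 + 6)*(6 + W(2)*2))) + 74340) = 1/((6 + (3 + 6)*(6 + 2*2))**2 + 74340) = 1/((6 + 9*(6 + 4))**2 + 74340) = 1/((6 + 9*10)**2 + 74340) = 1/((6 + 90)**2 + 74340) = 1/(96**2 + 74340) = 1/(9216 + 74340) = 1/83556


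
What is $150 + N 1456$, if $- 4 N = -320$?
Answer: $116630$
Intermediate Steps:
$N = 80$ ($N = \left(- \frac{1}{4}\right) \left(-320\right) = 80$)
$150 + N 1456 = 150 + 80 \cdot 1456 = 150 + 116480 = 116630$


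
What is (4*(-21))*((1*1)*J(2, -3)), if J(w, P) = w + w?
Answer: -336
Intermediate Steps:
J(w, P) = 2*w
(4*(-21))*((1*1)*J(2, -3)) = (4*(-21))*((1*1)*(2*2)) = -84*4 = -336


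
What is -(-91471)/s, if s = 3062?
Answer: 91471/3062 ≈ 29.873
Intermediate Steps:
-(-91471)/s = -(-91471)/3062 = -97*(-943/3062) = 91471/3062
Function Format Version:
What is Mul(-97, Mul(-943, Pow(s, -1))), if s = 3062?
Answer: Rational(91471, 3062) ≈ 29.873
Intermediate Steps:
Mul(-97, Mul(-943, Pow(s, -1))) = Mul(-97, Mul(-943, Pow(3062, -1))) = Mul(-97, Mul(-943, Rational(1, 3062))) = Mul(-97, Rational(-943, 3062)) = Rational(91471, 3062)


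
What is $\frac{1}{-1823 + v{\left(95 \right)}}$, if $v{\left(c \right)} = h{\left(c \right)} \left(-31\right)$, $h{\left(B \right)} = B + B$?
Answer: $- \frac{1}{7713} \approx -0.00012965$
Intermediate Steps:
$h{\left(B \right)} = 2 B$
$v{\left(c \right)} = - 62 c$ ($v{\left(c \right)} = 2 c \left(-31\right) = - 62 c$)
$\frac{1}{-1823 + v{\left(95 \right)}} = \frac{1}{-1823 - 5890} = \frac{1}{-7713} = - \frac{1}{7713}$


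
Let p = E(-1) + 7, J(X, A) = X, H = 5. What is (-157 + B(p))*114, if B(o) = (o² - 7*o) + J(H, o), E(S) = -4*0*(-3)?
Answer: -17328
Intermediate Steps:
E(S) = 0 (E(S) = 0*(-3) = 0)
p = 7 (p = 0 + 7 = 7)
B(o) = 5 + o² - 7*o (B(o) = (o² - 7*o) + 5 = 5 + o² - 7*o)
(-157 + B(p))*114 = (-157 + (5 + 7² - 7*7))*114 = (-157 + (5 + 49 - 49))*114 = (-157 + 5)*114 = -152*114 = -17328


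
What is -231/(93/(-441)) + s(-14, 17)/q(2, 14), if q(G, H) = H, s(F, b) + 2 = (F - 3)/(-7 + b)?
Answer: 4752833/4340 ≈ 1095.1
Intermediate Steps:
s(F, b) = -2 + (-3 + F)/(-7 + b) (s(F, b) = -2 + (F - 3)/(-7 + b) = -2 + (-3 + F)/(-7 + b))
-231/(93/(-441)) + s(-14, 17)/q(2, 14) = -231/(93/(-441)) + ((11 - 14 - 2*17)/(-7 + 17))/14 = -231/(93*(-1/441)) + ((11 - 14 - 34)/10)*(1/14) = -231/(-31/147) + ((1/10)*(-37))*(1/14) = -231*(-147/31) - 37/10*1/14 = 33957/31 - 37/140 = 4752833/4340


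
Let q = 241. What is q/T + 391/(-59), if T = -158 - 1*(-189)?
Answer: 2098/1829 ≈ 1.1471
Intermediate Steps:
T = 31 (T = -158 + 189 = 31)
q/T + 391/(-59) = 241/31 + 391/(-59) = 241*(1/31) + 391*(-1/59) = 241/31 - 391/59 = 2098/1829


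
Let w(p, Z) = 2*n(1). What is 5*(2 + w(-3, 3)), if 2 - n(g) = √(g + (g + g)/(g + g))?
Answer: 30 - 10*√2 ≈ 15.858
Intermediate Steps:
n(g) = 2 - √(1 + g) (n(g) = 2 - √(g + (g + g)/(g + g)) = 2 - √(g + (2*g)/((2*g))) = 2 - √(g + (2*g)*(1/(2*g))) = 2 - √(g + 1) = 2 - √(1 + g))
w(p, Z) = 4 - 2*√2 (w(p, Z) = 2*(2 - √(1 + 1)) = 2*(2 - √2) = 4 - 2*√2)
5*(2 + w(-3, 3)) = 5*(2 + (4 - 2*√2)) = 5*(6 - 2*√2) = 30 - 10*√2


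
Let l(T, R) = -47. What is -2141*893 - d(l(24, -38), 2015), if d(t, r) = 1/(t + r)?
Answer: -3762644785/1968 ≈ -1.9119e+6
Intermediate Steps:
d(t, r) = 1/(r + t)
-2141*893 - d(l(24, -38), 2015) = -2141*893 - 1/(2015 - 47) = -1911913 - 1/1968 = -3762644785/1968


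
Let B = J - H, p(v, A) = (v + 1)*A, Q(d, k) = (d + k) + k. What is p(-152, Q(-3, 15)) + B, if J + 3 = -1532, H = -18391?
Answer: 12779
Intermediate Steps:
Q(d, k) = d + 2*k
J = -1535 (J = -3 - 1532 = -1535)
p(v, A) = A*(1 + v) (p(v, A) = (1 + v)*A = A*(1 + v))
B = 16856 (B = -1535 - 1*(-18391) = -1535 + 18391 = 16856)
p(-152, Q(-3, 15)) + B = (-3 + 2*15)*(1 - 152) + 16856 = (-3 + 30)*(-151) + 16856 = 27*(-151) + 16856 = -4077 + 16856 = 12779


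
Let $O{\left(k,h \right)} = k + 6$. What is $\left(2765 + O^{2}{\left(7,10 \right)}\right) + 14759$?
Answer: $17693$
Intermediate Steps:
$O{\left(k,h \right)} = 6 + k$
$\left(2765 + O^{2}{\left(7,10 \right)}\right) + 14759 = \left(2765 + \left(6 + 7\right)^{2}\right) + 14759 = \left(2765 + 13^{2}\right) + 14759 = \left(2765 + 169\right) + 14759 = 2934 + 14759 = 17693$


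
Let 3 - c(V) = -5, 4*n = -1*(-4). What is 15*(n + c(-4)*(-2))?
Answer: -225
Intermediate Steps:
n = 1 (n = (-1*(-4))/4 = (¼)*4 = 1)
c(V) = 8 (c(V) = 3 - 1*(-5) = 3 + 5 = 8)
15*(n + c(-4)*(-2)) = 15*(1 + 8*(-2)) = 15*(1 - 16) = 15*(-15) = -225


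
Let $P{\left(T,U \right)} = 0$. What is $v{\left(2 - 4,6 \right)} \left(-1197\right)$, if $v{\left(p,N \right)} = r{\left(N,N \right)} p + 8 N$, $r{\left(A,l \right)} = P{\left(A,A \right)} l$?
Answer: $-57456$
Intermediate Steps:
$r{\left(A,l \right)} = 0$ ($r{\left(A,l \right)} = 0 l = 0$)
$v{\left(p,N \right)} = 8 N$ ($v{\left(p,N \right)} = 0 p + 8 N = 0 + 8 N = 8 N$)
$v{\left(2 - 4,6 \right)} \left(-1197\right) = 8 \cdot 6 \left(-1197\right) = 48 \left(-1197\right) = -57456$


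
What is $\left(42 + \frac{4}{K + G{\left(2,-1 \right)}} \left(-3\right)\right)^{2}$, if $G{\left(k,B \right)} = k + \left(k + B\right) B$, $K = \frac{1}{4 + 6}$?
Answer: $\frac{116964}{121} \approx 966.64$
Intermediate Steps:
$K = \frac{1}{10} \approx 0.1$
$G{\left(k,B \right)} = k + B \left(B + k\right)$ ($G{\left(k,B \right)} = k + \left(B + k\right) B = k + B \left(B + k\right)$)
$\left(42 + \frac{4}{K + G{\left(2,-1 \right)}} \left(-3\right)\right)^{2} = \left(42 + \frac{4}{\frac{1}{10} + \left(2 + \left(-1\right)^{2} - 2\right)} \left(-3\right)\right)^{2} = \left(42 + \frac{4}{\frac{1}{10} + \left(2 + 1 - 2\right)} \left(-3\right)\right)^{2} = \left(42 + \frac{4}{\frac{1}{10} + 1} \left(-3\right)\right)^{2} = \left(42 + \frac{4}{\frac{11}{10}} \left(-3\right)\right)^{2} = \left(42 + 4 \cdot \frac{10}{11} \left(-3\right)\right)^{2} = \left(42 + \frac{40}{11} \left(-3\right)\right)^{2} = \left(42 - \frac{120}{11}\right)^{2} = \left(\frac{342}{11}\right)^{2} = \frac{116964}{121}$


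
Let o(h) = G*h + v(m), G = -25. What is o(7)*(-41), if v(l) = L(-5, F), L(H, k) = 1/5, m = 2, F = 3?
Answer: 35834/5 ≈ 7166.8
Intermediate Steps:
L(H, k) = 1/5
v(l) = 1/5
o(h) = 1/5 - 25*h (o(h) = -25*h + 1/5 = 1/5 - 25*h)
o(7)*(-41) = (1/5 - 25*7)*(-41) = (1/5 - 175)*(-41) = -874/5*(-41) = 35834/5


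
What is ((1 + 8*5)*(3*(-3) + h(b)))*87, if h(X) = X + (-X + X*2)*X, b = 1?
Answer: -24969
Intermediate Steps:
h(X) = X + X² (h(X) = X + (-X + 2*X)*X = X + X*X = X + X²)
((1 + 8*5)*(3*(-3) + h(b)))*87 = ((1 + 8*5)*(3*(-3) + 1*(1 + 1)))*87 = ((1 + 40)*(-9 + 1*2))*87 = (41*(-9 + 2))*87 = (41*(-7))*87 = -287*87 = -24969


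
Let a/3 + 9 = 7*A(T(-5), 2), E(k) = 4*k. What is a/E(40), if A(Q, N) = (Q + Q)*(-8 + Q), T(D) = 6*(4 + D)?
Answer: 3501/160 ≈ 21.881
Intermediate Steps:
T(D) = 24 + 6*D
A(Q, N) = 2*Q*(-8 + Q) (A(Q, N) = (2*Q)*(-8 + Q) = 2*Q*(-8 + Q))
a = 3501 (a = -27 + 3*(7*(2*(24 + 6*(-5))*(-8 + (24 + 6*(-5))))) = -27 + 3*(7*(2*(24 - 30)*(-8 + (24 - 30)))) = -27 + 3*(7*(2*(-6)*(-8 - 6))) = -27 + 3*(7*(2*(-6)*(-14))) = -27 + 3*(7*168) = -27 + 3*1176 = -27 + 3528 = 3501)
a/E(40) = 3501/((4*40)) = 3501/160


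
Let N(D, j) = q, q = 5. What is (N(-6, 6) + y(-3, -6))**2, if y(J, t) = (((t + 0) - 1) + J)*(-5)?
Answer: 3025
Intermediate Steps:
N(D, j) = 5
y(J, t) = 5 - 5*J - 5*t (y(J, t) = ((t - 1) + J)*(-5) = ((-1 + t) + J)*(-5) = (-1 + J + t)*(-5) = 5 - 5*J - 5*t)
(N(-6, 6) + y(-3, -6))**2 = (5 + (5 - 5*(-3) - 5*(-6)))**2 = (5 + (5 + 15 + 30))**2 = (5 + 50)**2 = 55**2 = 3025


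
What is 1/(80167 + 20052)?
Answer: 1/100219 ≈ 9.9781e-6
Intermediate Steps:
1/(80167 + 20052) = 1/100219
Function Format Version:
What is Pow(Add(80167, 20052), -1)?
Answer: Rational(1, 100219) ≈ 9.9781e-6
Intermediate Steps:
Pow(Add(80167, 20052), -1) = Pow(100219, -1) = Rational(1, 100219)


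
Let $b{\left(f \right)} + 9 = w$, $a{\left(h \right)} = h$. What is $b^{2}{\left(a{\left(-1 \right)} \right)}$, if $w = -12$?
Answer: $441$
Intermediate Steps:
$b{\left(f \right)} = -21$ ($b{\left(f \right)} = -9 - 12 = -21$)
$b^{2}{\left(a{\left(-1 \right)} \right)} = \left(-21\right)^{2} = 441$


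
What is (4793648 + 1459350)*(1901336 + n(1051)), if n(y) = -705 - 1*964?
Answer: 11878613951666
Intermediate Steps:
n(y) = -1669 (n(y) = -705 - 964 = -1669)
(4793648 + 1459350)*(1901336 + n(1051)) = (4793648 + 1459350)*(1901336 - 1669) = 6252998*1899667 = 11878613951666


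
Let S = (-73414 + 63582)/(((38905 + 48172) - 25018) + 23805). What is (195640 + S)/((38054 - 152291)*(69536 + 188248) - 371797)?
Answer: -2099802891/316074427679465 ≈ -6.6434e-6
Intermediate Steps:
S = -1229/10733 (S = -9832/((87077 - 25018) + 23805) = -9832/(62059 + 23805) = -9832/85864 = -9832*1/85864 = -1229/10733 ≈ -0.11451)
(195640 + S)/((38054 - 152291)*(69536 + 188248) - 371797) = (195640 - 1229/10733)/((38054 - 152291)*(69536 + 188248) - 371797) = 2099802891/(10733*(-114237*257784 - 371797)) = 2099802891/(10733*(-29448470808 - 371797)) = (2099802891/10733)/(-29448842605) = (2099802891/10733)*(-1/29448842605) = -2099802891/316074427679465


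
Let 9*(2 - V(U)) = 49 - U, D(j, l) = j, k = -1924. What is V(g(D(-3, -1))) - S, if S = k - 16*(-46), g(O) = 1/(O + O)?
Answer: 63965/54 ≈ 1184.5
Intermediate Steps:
g(O) = 1/(2*O)
V(U) = -31/9 + U/9 (V(U) = 2 - (49 - U)/9 = 2 + (-49/9 + U/9) = -31/9 + U/9)
S = -1188 (S = -1924 - 16*(-46) = -1924 - 1*(-736) = -1924 + 736 = -1188)
V(g(D(-3, -1))) - S = (-31/9 + ((½)/(-3))/9) - 1*(-1188) = (-31/9 + ((½)*(-⅓))/9) + 1188 = (-31/9 + (⅑)*(-⅙)) + 1188 = (-31/9 - 1/54) + 1188 = -187/54 + 1188 = 63965/54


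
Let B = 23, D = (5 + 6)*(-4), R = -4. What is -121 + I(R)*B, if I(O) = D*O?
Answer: 3927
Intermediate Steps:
D = -44 (D = 11*(-4) = -44)
I(O) = -44*O
-121 + I(R)*B = -121 - 44*(-4)*23 = -121 + 176*23 = -121 + 4048 = 3927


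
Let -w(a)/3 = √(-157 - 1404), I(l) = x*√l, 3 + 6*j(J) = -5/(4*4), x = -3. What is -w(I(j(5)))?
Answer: 3*I*√1561 ≈ 118.53*I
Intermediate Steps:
j(J) = -53/96 (j(J) = -½ + (-5/(4*4))/6 = -½ + (-5/16)/6 = -½ + (-5*1/16)/6 = -½ + (⅙)*(-5/16) = -½ - 5/96 = -53/96)
I(l) = -3*√l
w(a) = -3*I*√1561 (w(a) = -3*√(-157 - 1404) = -3*I*√1561)
-w(I(j(5))) = -(-3)*I*√1561 = 3*I*√1561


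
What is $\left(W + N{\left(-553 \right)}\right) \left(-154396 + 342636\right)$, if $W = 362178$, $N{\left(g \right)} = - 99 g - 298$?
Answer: $78425866480$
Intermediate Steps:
$N{\left(g \right)} = -298 - 99 g$
$\left(W + N{\left(-553 \right)}\right) \left(-154396 + 342636\right) = \left(362178 - -54449\right) \left(-154396 + 342636\right) = \left(362178 + \left(-298 + 54747\right)\right) 188240 = \left(362178 + 54449\right) 188240 = 416627 \cdot 188240 = 78425866480$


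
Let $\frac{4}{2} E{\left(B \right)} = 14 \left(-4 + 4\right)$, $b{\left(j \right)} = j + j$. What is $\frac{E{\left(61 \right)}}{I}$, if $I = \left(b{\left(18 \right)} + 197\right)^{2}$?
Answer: $0$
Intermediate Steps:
$b{\left(j \right)} = 2 j$
$I = 54289$ ($I = \left(2 \cdot 18 + 197\right)^{2} = \left(36 + 197\right)^{2} = 233^{2} = 54289$)
$E{\left(B \right)} = 0$ ($E{\left(B \right)} = \frac{14 \left(-4 + 4\right)}{2} = \frac{14 \cdot 0}{2} = \frac{1}{2} \cdot 0 = 0$)
$\frac{E{\left(61 \right)}}{I} = \frac{0}{54289} = 0 \cdot \frac{1}{54289} = 0$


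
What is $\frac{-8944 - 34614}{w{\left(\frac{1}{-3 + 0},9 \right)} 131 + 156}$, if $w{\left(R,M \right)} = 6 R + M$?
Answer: $- \frac{1502}{37} \approx -40.595$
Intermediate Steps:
$w{\left(R,M \right)} = M + 6 R$
$\frac{-8944 - 34614}{w{\left(\frac{1}{-3 + 0},9 \right)} 131 + 156} = \frac{-8944 - 34614}{\left(9 + \frac{6}{-3 + 0}\right) 131 + 156} = - \frac{43558}{\left(9 + \frac{6}{-3}\right) 131 + 156} = - \frac{43558}{\left(9 + 6 \left(- \frac{1}{3}\right)\right) 131 + 156} = - \frac{43558}{\left(9 - 2\right) 131 + 156} = - \frac{43558}{7 \cdot 131 + 156} = - \frac{43558}{917 + 156} = - \frac{43558}{1073} = \left(-43558\right) \frac{1}{1073} = - \frac{1502}{37}$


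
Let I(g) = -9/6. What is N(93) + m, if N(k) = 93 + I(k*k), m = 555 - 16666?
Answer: -32039/2 ≈ -16020.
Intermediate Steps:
I(g) = -3/2 (I(g) = -9*⅙ = -3/2)
m = -16111
N(k) = 183/2 (N(k) = 93 - 3/2 = 183/2)
N(93) + m = 183/2 - 16111 = -32039/2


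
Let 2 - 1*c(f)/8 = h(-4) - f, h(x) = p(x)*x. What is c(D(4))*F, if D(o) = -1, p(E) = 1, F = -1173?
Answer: -46920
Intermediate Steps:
h(x) = x (h(x) = 1*x = x)
c(f) = 48 + 8*f (c(f) = 16 - 8*(-4 - f) = 16 + (32 + 8*f) = 48 + 8*f)
c(D(4))*F = (48 + 8*(-1))*(-1173) = (48 - 8)*(-1173) = 40*(-1173) = -46920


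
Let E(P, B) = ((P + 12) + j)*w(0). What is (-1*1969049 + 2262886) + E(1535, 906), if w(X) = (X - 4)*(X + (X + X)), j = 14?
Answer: 293837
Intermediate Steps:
w(X) = 3*X*(-4 + X) (w(X) = (-4 + X)*(X + 2*X) = (-4 + X)*(3*X) = 3*X*(-4 + X))
E(P, B) = 0 (E(P, B) = ((P + 12) + 14)*(3*0*(-4 + 0)) = ((12 + P) + 14)*(3*0*(-4)) = (26 + P)*0 = 0)
(-1*1969049 + 2262886) + E(1535, 906) = (-1*1969049 + 2262886) + 0 = (-1969049 + 2262886) + 0 = 293837 + 0 = 293837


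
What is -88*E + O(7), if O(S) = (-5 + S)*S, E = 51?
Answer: -4474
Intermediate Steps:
O(S) = S*(-5 + S)
-88*E + O(7) = -88*51 + 7*(-5 + 7) = -4488 + 7*2 = -4488 + 14 = -4474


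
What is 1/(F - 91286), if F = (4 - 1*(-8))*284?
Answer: -1/87878 ≈ -1.1379e-5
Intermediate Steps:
F = 3408 (F = (4 + 8)*284 = 12*284 = 3408)
1/(F - 91286) = 1/(3408 - 91286) = 1/(-87878) = -1/87878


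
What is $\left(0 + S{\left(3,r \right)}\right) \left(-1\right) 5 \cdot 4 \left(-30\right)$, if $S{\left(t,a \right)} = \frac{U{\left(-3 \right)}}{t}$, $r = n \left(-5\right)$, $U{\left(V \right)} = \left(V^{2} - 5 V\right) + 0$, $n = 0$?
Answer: $4800$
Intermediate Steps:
$U{\left(V \right)} = V^{2} - 5 V$
$r = 0$ ($r = 0 \left(-5\right) = 0$)
$S{\left(t,a \right)} = \frac{24}{t}$ ($S{\left(t,a \right)} = \frac{\left(-3\right) \left(-5 - 3\right)}{t} = \frac{\left(-3\right) \left(-8\right)}{t} = \frac{24}{t}$)
$\left(0 + S{\left(3,r \right)}\right) \left(-1\right) 5 \cdot 4 \left(-30\right) = \left(0 + \frac{24}{3}\right) \left(-1\right) 5 \cdot 4 \left(-30\right) = \left(0 + 24 \cdot \frac{1}{3}\right) \left(\left(-5\right) 4\right) \left(-30\right) = \left(0 + 8\right) \left(-20\right) \left(-30\right) = 8 \left(-20\right) \left(-30\right) = \left(-160\right) \left(-30\right) = 4800$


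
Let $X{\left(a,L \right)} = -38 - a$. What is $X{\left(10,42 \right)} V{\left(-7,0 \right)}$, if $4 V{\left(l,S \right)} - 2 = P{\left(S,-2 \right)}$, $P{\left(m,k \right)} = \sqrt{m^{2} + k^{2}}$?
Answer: $-48$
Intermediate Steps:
$P{\left(m,k \right)} = \sqrt{k^{2} + m^{2}}$
$V{\left(l,S \right)} = \frac{1}{2} + \frac{\sqrt{4 + S^{2}}}{4}$ ($V{\left(l,S \right)} = \frac{1}{2} + \frac{\sqrt{\left(-2\right)^{2} + S^{2}}}{4} = \frac{1}{2} + \frac{\sqrt{4 + S^{2}}}{4}$)
$X{\left(10,42 \right)} V{\left(-7,0 \right)} = \left(-38 - 10\right) \left(\frac{1}{2} + \frac{\sqrt{4 + 0^{2}}}{4}\right) = \left(-38 - 10\right) \left(\frac{1}{2} + \frac{\sqrt{4 + 0}}{4}\right) = - 48 \left(\frac{1}{2} + \frac{\sqrt{4}}{4}\right) = - 48 \left(\frac{1}{2} + \frac{1}{4} \cdot 2\right) = - 48 \left(\frac{1}{2} + \frac{1}{2}\right) = \left(-48\right) 1 = -48$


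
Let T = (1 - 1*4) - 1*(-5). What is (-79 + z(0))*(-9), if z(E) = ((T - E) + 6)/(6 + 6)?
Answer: 705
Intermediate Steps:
T = 2 (T = (1 - 4) + 5 = -3 + 5 = 2)
z(E) = ⅔ - E/12 (z(E) = ((2 - E) + 6)/(6 + 6) = (8 - E)/12 = (8 - E)*(1/12) = ⅔ - E/12)
(-79 + z(0))*(-9) = (-79 + (⅔ - 1/12*0))*(-9) = (-79 + (⅔ + 0))*(-9) = (-79 + ⅔)*(-9) = -235/3*(-9) = 705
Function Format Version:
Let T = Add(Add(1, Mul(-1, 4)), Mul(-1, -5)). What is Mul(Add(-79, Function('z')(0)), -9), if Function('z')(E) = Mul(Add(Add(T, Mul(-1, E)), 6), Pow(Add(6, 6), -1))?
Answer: 705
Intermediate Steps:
T = 2 (T = Add(Add(1, -4), 5) = Add(-3, 5) = 2)
Function('z')(E) = Add(Rational(2, 3), Mul(Rational(-1, 12), E)) (Function('z')(E) = Mul(Add(Add(2, Mul(-1, E)), 6), Pow(Add(6, 6), -1)) = Mul(Add(8, Mul(-1, E)), Pow(12, -1)) = Mul(Add(8, Mul(-1, E)), Rational(1, 12)) = Add(Rational(2, 3), Mul(Rational(-1, 12), E)))
Mul(Add(-79, Function('z')(0)), -9) = Mul(Add(-79, Add(Rational(2, 3), Mul(Rational(-1, 12), 0))), -9) = Mul(Add(-79, Add(Rational(2, 3), 0)), -9) = Mul(Add(-79, Rational(2, 3)), -9) = Mul(Rational(-235, 3), -9) = 705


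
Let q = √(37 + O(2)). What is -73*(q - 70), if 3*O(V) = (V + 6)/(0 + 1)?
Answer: 5110 - 73*√357/3 ≈ 4650.2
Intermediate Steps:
O(V) = 2 + V/3 (O(V) = ((V + 6)/(0 + 1))/3 = ((6 + V)/1)/3 = ((6 + V)*1)/3 = (6 + V)/3 = 2 + V/3)
q = √357/3 (q = √(37 + (2 + (⅓)*2)) = √(37 + (2 + ⅔)) = √(37 + 8/3) = √(119/3) = √357/3 ≈ 6.2981)
-73*(q - 70) = -73*(√357/3 - 70) = -73*(-70 + √357/3) = 5110 - 73*√357/3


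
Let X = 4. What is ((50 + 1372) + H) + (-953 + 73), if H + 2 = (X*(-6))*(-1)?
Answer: 564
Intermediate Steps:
H = 22 (H = -2 + (4*(-6))*(-1) = -2 - 24*(-1) = -2 + 24 = 22)
((50 + 1372) + H) + (-953 + 73) = ((50 + 1372) + 22) + (-953 + 73) = (1422 + 22) - 880 = 1444 - 880 = 564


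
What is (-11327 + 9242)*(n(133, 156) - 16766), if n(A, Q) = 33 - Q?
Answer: 35213565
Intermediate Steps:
(-11327 + 9242)*(n(133, 156) - 16766) = (-11327 + 9242)*((33 - 1*156) - 16766) = -2085*((33 - 156) - 16766) = -2085*(-123 - 16766) = -2085*(-16889) = 35213565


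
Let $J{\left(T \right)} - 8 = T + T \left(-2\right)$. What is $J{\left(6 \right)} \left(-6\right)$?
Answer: $-12$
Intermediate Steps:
$J{\left(T \right)} = 8 - T$ ($J{\left(T \right)} = 8 + \left(T + T \left(-2\right)\right) = 8 + \left(T - 2 T\right) = 8 - T$)
$J{\left(6 \right)} \left(-6\right) = \left(8 - 6\right) \left(-6\right) = 2 \left(-6\right) = -12$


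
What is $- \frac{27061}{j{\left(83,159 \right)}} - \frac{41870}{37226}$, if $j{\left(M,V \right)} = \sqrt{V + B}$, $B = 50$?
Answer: $- \frac{20935}{18613} - \frac{27061 \sqrt{209}}{209} \approx -1873.0$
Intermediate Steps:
$j{\left(M,V \right)} = \sqrt{50 + V}$ ($j{\left(M,V \right)} = \sqrt{V + 50} = \sqrt{50 + V}$)
$- \frac{27061}{j{\left(83,159 \right)}} - \frac{41870}{37226} = - \frac{27061}{\sqrt{50 + 159}} - \frac{41870}{37226} = - \frac{27061}{\sqrt{209}} - \frac{20935}{18613} = - 27061 \frac{\sqrt{209}}{209} - \frac{20935}{18613} = - \frac{27061 \sqrt{209}}{209} - \frac{20935}{18613} = - \frac{20935}{18613} - \frac{27061 \sqrt{209}}{209}$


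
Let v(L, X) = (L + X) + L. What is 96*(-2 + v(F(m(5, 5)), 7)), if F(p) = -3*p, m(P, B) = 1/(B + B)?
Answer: 2112/5 ≈ 422.40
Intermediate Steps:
m(P, B) = 1/(2*B)
v(L, X) = X + 2*L
96*(-2 + v(F(m(5, 5)), 7)) = 96*(-2 + (7 + 2*(-3/(2*5)))) = 96*(-2 + (7 + 2*(-3*⅒))) = 96*(-2 + (7 + 2*(-3/10))) = 96*(-2 + (7 - ⅗)) = 96*(-2 + 32/5) = 96*(22/5) = 2112/5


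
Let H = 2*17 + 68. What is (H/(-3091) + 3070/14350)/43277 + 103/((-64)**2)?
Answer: 19775044955067/786263294136320 ≈ 0.025151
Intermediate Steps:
H = 102 (H = 34 + 68 = 102)
(H/(-3091) + 3070/14350)/43277 + 103/((-64)**2) = (102/(-3091) + 3070/14350)/43277 + 103/((-64)**2) = (102*(-1/3091) + 3070*(1/14350))*(1/43277) + 103/4096 = (-102/3091 + 307/1435)*(1/43277) + 103*(1/4096) = (802567/4435585)*(1/43277) + 103/4096 = 802567/191958812045 + 103/4096 = 19775044955067/786263294136320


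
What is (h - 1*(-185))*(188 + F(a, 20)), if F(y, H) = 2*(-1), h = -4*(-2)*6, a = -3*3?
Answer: 43338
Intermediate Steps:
a = -9
h = 48 (h = 8*6 = 48)
F(y, H) = -2
(h - 1*(-185))*(188 + F(a, 20)) = (48 - 1*(-185))*(188 - 2) = (48 + 185)*186 = 233*186 = 43338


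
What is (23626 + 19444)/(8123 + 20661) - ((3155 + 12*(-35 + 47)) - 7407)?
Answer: 59143871/14392 ≈ 4109.5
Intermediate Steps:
(23626 + 19444)/(8123 + 20661) - ((3155 + 12*(-35 + 47)) - 7407) = 43070/28784 - ((3155 + 12*12) - 7407) = 43070*(1/28784) - ((3155 + 144) - 7407) = 21535/14392 - (3299 - 7407) = 21535/14392 - 1*(-4108) = 21535/14392 + 4108 = 59143871/14392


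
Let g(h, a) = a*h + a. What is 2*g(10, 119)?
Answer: 2618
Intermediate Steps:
g(h, a) = a + a*h
2*g(10, 119) = 2*(119*(1 + 10)) = 2*(119*11) = 2*1309 = 2618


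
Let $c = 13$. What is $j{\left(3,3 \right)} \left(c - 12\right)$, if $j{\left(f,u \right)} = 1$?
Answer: $1$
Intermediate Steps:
$j{\left(3,3 \right)} \left(c - 12\right) = 1 \left(13 - 12\right) = 1 \cdot 1 = 1$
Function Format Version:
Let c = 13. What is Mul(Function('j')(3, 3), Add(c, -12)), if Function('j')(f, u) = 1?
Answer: 1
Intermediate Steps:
Mul(Function('j')(3, 3), Add(c, -12)) = Mul(1, Add(13, -12)) = Mul(1, 1) = 1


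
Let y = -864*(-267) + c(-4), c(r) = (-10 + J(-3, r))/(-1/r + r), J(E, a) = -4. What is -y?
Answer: -3460376/15 ≈ -2.3069e+5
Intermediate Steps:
c(r) = -14/(r - 1/r) (c(r) = (-10 - 4)/(-1/r + r) = -14/(r - 1/r))
y = 3460376/15 (y = -864*(-267) - 14*(-4)/(-1 + (-4)²) = 230688 - 14*(-4)/(-1 + 16) = 230688 - 14*(-4)/15 = 230688 - 14*(-4)*1/15 = 230688 + 56/15 = 3460376/15 ≈ 2.3069e+5)
-y = -1*3460376/15 = -3460376/15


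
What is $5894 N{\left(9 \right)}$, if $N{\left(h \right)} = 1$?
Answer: $5894$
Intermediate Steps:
$5894 N{\left(9 \right)} = 5894 \cdot 1 = 5894$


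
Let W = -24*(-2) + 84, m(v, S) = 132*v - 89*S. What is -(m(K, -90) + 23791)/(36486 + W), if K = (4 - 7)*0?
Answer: -31801/36618 ≈ -0.86845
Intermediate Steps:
K = 0 (K = -3*0 = 0)
m(v, S) = -89*S + 132*v
W = 132 (W = 48 + 84 = 132)
-(m(K, -90) + 23791)/(36486 + W) = -((-89*(-90) + 132*0) + 23791)/(36486 + 132) = -((8010 + 0) + 23791)/36618 = -(8010 + 23791)/36618 = -31801/36618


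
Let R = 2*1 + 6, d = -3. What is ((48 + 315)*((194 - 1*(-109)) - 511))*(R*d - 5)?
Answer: 2189616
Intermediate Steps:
R = 8 (R = 2 + 6 = 8)
((48 + 315)*((194 - 1*(-109)) - 511))*(R*d - 5) = ((48 + 315)*((194 - 1*(-109)) - 511))*(8*(-3) - 5) = (363*((194 + 109) - 511))*(-24 - 5) = (363*(303 - 511))*(-29) = (363*(-208))*(-29) = -75504*(-29) = 2189616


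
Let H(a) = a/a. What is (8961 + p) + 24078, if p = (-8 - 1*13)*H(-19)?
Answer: 33018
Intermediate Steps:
H(a) = 1
p = -21 (p = (-8 - 1*13)*1 = (-8 - 13)*1 = -21*1 = -21)
(8961 + p) + 24078 = (8961 - 21) + 24078 = 8940 + 24078 = 33018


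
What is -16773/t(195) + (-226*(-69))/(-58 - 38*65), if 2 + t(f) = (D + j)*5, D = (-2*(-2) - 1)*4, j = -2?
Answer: -224743/632 ≈ -355.61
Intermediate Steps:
D = 12 (D = (4 - 1)*4 = 3*4 = 12)
t(f) = 48 (t(f) = -2 + (12 - 2)*5 = -2 + 10*5 = -2 + 50 = 48)
-16773/t(195) + (-226*(-69))/(-58 - 38*65) = -16773/48 + (-226*(-69))/(-58 - 38*65) = -16773*1/48 + 15594/(-58 - 2470) = -5591/16 + 15594/(-2528) = -5591/16 + 15594*(-1/2528) = -5591/16 - 7797/1264 = -224743/632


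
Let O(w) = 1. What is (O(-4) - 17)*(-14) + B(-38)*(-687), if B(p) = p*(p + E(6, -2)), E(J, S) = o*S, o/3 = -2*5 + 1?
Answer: 417920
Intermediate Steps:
o = -27 (o = 3*(-2*5 + 1) = 3*(-10 + 1) = 3*(-9) = -27)
E(J, S) = -27*S
B(p) = p*(54 + p) (B(p) = p*(p - 27*(-2)) = p*(p + 54) = p*(54 + p))
(O(-4) - 17)*(-14) + B(-38)*(-687) = (1 - 17)*(-14) - 38*(54 - 38)*(-687) = -16*(-14) - 38*16*(-687) = 224 - 608*(-687) = 224 + 417696 = 417920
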